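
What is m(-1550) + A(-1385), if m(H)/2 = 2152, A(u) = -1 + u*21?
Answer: -24782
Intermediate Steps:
A(u) = -1 + 21*u
m(H) = 4304 (m(H) = 2*2152 = 4304)
m(-1550) + A(-1385) = 4304 + (-1 + 21*(-1385)) = 4304 + (-1 - 29085) = 4304 - 29086 = -24782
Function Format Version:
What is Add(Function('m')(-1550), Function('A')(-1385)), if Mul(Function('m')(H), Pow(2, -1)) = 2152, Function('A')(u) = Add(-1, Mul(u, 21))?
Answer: -24782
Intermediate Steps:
Function('A')(u) = Add(-1, Mul(21, u))
Function('m')(H) = 4304 (Function('m')(H) = Mul(2, 2152) = 4304)
Add(Function('m')(-1550), Function('A')(-1385)) = Add(4304, Add(-1, Mul(21, -1385))) = Add(4304, Add(-1, -29085)) = Add(4304, -29086) = -24782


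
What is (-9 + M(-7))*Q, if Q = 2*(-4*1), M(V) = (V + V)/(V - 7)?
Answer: 64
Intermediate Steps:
M(V) = 2*V/(-7 + V) (M(V) = (2*V)/(-7 + V) = 2*V/(-7 + V))
Q = -8 (Q = 2*(-4) = -8)
(-9 + M(-7))*Q = (-9 + 2*(-7)/(-7 - 7))*(-8) = (-9 + 2*(-7)/(-14))*(-8) = (-9 + 2*(-7)*(-1/14))*(-8) = (-9 + 1)*(-8) = -8*(-8) = 64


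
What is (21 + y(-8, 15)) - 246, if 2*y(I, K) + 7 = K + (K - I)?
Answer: -419/2 ≈ -209.50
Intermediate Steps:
y(I, K) = -7/2 + K - I/2 (y(I, K) = -7/2 + (K + (K - I))/2 = -7/2 + (-I + 2*K)/2 = -7/2 + (K - I/2) = -7/2 + K - I/2)
(21 + y(-8, 15)) - 246 = (21 + (-7/2 + 15 - ½*(-8))) - 246 = (21 + (-7/2 + 15 + 4)) - 246 = (21 + 31/2) - 246 = 73/2 - 246 = -419/2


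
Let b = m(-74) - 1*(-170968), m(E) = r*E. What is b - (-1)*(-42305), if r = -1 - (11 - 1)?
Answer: 129477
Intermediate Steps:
r = -11 (r = -1 - 1*10 = -1 - 10 = -11)
m(E) = -11*E
b = 171782 (b = -11*(-74) - 1*(-170968) = 814 + 170968 = 171782)
b - (-1)*(-42305) = 171782 - (-1)*(-42305) = 171782 - 1*42305 = 171782 - 42305 = 129477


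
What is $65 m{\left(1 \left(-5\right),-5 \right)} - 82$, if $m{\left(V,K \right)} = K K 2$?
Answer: $3168$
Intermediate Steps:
$m{\left(V,K \right)} = 2 K^{2}$ ($m{\left(V,K \right)} = K^{2} \cdot 2 = 2 K^{2}$)
$65 m{\left(1 \left(-5\right),-5 \right)} - 82 = 65 \cdot 2 \left(-5\right)^{2} - 82 = 65 \cdot 2 \cdot 25 - 82 = 65 \cdot 50 - 82 = 3250 - 82 = 3168$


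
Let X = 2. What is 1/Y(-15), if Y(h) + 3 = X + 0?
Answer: -1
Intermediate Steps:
Y(h) = -1 (Y(h) = -3 + (2 + 0) = -3 + 2 = -1)
1/Y(-15) = 1/(-1) = -1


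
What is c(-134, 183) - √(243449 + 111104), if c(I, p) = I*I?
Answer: 17956 - √354553 ≈ 17361.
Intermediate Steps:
c(I, p) = I²
c(-134, 183) - √(243449 + 111104) = (-134)² - √(243449 + 111104) = 17956 - √354553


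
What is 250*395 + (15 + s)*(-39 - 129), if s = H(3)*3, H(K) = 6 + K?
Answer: 91694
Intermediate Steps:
s = 27 (s = (6 + 3)*3 = 9*3 = 27)
250*395 + (15 + s)*(-39 - 129) = 250*395 + (15 + 27)*(-39 - 129) = 98750 + 42*(-168) = 98750 - 7056 = 91694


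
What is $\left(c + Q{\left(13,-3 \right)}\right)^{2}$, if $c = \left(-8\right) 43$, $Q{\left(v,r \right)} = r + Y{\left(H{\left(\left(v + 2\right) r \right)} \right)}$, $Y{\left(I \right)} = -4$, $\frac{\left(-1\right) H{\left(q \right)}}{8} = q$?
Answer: $123201$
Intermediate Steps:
$H{\left(q \right)} = - 8 q$
$Q{\left(v,r \right)} = -4 + r$ ($Q{\left(v,r \right)} = r - 4 = -4 + r$)
$c = -344$
$\left(c + Q{\left(13,-3 \right)}\right)^{2} = \left(-344 - 7\right)^{2} = \left(-351\right)^{2} = 123201$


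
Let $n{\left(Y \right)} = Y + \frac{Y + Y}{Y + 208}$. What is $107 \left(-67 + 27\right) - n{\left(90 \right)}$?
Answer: $- \frac{651220}{149} \approx -4370.6$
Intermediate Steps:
$n{\left(Y \right)} = Y + \frac{2 Y}{208 + Y}$
$107 \left(-67 + 27\right) - n{\left(90 \right)} = 107 \left(-67 + 27\right) - \frac{90 \left(210 + 90\right)}{208 + 90} = 107 \left(-40\right) - 90 \cdot \frac{1}{298} \cdot 300 = -4280 - 90 \cdot \frac{1}{298} \cdot 300 = -4280 - \frac{13500}{149} = - \frac{651220}{149}$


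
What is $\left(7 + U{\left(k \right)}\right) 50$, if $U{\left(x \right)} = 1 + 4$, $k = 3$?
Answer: $600$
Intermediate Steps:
$U{\left(x \right)} = 5$
$\left(7 + U{\left(k \right)}\right) 50 = \left(7 + 5\right) 50 = 12 \cdot 50 = 600$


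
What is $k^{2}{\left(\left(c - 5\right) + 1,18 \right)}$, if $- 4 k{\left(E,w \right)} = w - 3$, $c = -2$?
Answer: $\frac{225}{16} \approx 14.063$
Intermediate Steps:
$k{\left(E,w \right)} = \frac{3}{4} - \frac{w}{4}$ ($k{\left(E,w \right)} = - \frac{w - 3}{4} = - \frac{-3 + w}{4} = \frac{3}{4} - \frac{w}{4}$)
$k^{2}{\left(\left(c - 5\right) + 1,18 \right)} = \left(\frac{3}{4} - \frac{9}{2}\right)^{2} = \left(- \frac{15}{4}\right)^{2} = \frac{225}{16}$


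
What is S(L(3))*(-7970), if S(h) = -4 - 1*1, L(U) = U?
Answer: 39850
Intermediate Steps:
S(h) = -5 (S(h) = -4 - 1 = -5)
S(L(3))*(-7970) = -5*(-7970) = 39850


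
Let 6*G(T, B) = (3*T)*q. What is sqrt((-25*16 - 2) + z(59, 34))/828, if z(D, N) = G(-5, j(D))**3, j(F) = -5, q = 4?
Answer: I*sqrt(1402)/828 ≈ 0.045221*I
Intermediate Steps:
G(T, B) = 2*T (G(T, B) = ((3*T)*4)/6 = (12*T)/6 = 2*T)
z(D, N) = -1000 (z(D, N) = (2*(-5))**3 = (-10)**3 = -1000)
sqrt((-25*16 - 2) + z(59, 34))/828 = sqrt((-25*16 - 2) - 1000)/828 = sqrt((-400 - 2) - 1000)*(1/828) = sqrt(-402 - 1000)*(1/828) = sqrt(-1402)*(1/828) = (I*sqrt(1402))*(1/828) = I*sqrt(1402)/828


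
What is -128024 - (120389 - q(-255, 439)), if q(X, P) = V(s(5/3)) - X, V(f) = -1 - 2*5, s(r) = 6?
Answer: -248169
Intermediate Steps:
V(f) = -11 (V(f) = -1 - 10 = -11)
q(X, P) = -11 - X
-128024 - (120389 - q(-255, 439)) = -128024 - (120389 - (-11 - 1*(-255))) = -128024 - (120389 - (-11 + 255)) = -128024 - (120389 - 1*244) = -128024 - (120389 - 244) = -128024 - 1*120145 = -128024 - 120145 = -248169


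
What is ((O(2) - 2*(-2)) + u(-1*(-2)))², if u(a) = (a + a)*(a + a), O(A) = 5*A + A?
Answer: 1024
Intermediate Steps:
O(A) = 6*A
u(a) = 4*a² (u(a) = (2*a)*(2*a) = 4*a²)
((O(2) - 2*(-2)) + u(-1*(-2)))² = ((6*2 - 2*(-2)) + 4*(-1*(-2))²)² = ((12 + 4) + 4*2²)² = (16 + 4*4)² = (16 + 16)² = 32² = 1024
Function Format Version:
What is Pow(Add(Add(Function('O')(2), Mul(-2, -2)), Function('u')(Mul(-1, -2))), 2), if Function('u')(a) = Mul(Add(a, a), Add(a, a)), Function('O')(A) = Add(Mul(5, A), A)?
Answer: 1024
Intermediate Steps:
Function('O')(A) = Mul(6, A)
Function('u')(a) = Mul(4, Pow(a, 2)) (Function('u')(a) = Mul(Mul(2, a), Mul(2, a)) = Mul(4, Pow(a, 2)))
Pow(Add(Add(Function('O')(2), Mul(-2, -2)), Function('u')(Mul(-1, -2))), 2) = Pow(Add(Add(Mul(6, 2), Mul(-2, -2)), Mul(4, Pow(Mul(-1, -2), 2))), 2) = Pow(Add(Add(12, 4), Mul(4, Pow(2, 2))), 2) = Pow(Add(16, Mul(4, 4)), 2) = Pow(Add(16, 16), 2) = Pow(32, 2) = 1024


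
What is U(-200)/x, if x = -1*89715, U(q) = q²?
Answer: -8000/17943 ≈ -0.44586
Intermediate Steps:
x = -89715
U(-200)/x = (-200)²/(-89715) = 40000*(-1/89715) = -8000/17943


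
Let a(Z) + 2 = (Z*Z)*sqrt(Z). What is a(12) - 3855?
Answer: -3857 + 288*sqrt(3) ≈ -3358.2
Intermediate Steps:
a(Z) = -2 + Z**(5/2) (a(Z) = -2 + (Z*Z)*sqrt(Z) = -2 + Z**2*sqrt(Z) = -2 + Z**(5/2))
a(12) - 3855 = (-2 + 12**(5/2)) - 3855 = (-2 + 288*sqrt(3)) - 3855 = -3857 + 288*sqrt(3)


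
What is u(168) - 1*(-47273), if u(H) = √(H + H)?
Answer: 47273 + 4*√21 ≈ 47291.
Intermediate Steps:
u(H) = √2*√H (u(H) = √(2*H) = √2*√H)
u(168) - 1*(-47273) = √2*√168 - 1*(-47273) = √2*(2*√42) + 47273 = 4*√21 + 47273 = 47273 + 4*√21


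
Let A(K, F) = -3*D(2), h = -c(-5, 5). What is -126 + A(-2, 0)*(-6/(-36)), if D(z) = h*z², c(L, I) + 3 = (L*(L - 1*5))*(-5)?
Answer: -632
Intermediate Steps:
c(L, I) = -3 - 5*L*(-5 + L) (c(L, I) = -3 + (L*(L - 1*5))*(-5) = -3 + (L*(L - 5))*(-5) = -3 + (L*(-5 + L))*(-5) = -3 - 5*L*(-5 + L))
h = 253 (h = -(-3 - 5*(-5)² + 25*(-5)) = -(-3 - 5*25 - 125) = -(-3 - 125 - 125) = -1*(-253) = 253)
D(z) = 253*z²
A(K, F) = -3036 (A(K, F) = -759*2² = -759*4 = -3*1012 = -3036)
-126 + A(-2, 0)*(-6/(-36)) = -126 - (-18216)/(-36) = -126 - (-18216)*(-1)/36 = -126 - 3036*⅙ = -126 - 506 = -632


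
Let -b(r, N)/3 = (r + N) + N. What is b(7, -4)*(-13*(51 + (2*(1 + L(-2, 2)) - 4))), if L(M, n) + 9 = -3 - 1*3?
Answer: -741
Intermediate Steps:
b(r, N) = -6*N - 3*r (b(r, N) = -3*((r + N) + N) = -3*((N + r) + N) = -3*(r + 2*N) = -6*N - 3*r)
L(M, n) = -15 (L(M, n) = -9 + (-3 - 1*3) = -9 + (-3 - 3) = -9 - 6 = -15)
b(7, -4)*(-13*(51 + (2*(1 + L(-2, 2)) - 4))) = (-6*(-4) - 3*7)*(-13*(51 + (2*(1 - 15) - 4))) = (24 - 21)*(-13*(51 + (2*(-14) - 4))) = 3*(-13*(51 + (-28 - 4))) = 3*(-13*(51 - 32)) = 3*(-13*19) = 3*(-247) = -741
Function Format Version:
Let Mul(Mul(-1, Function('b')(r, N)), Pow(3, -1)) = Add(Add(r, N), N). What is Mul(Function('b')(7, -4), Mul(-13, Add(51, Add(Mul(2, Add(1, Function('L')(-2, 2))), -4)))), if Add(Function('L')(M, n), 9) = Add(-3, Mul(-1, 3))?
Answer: -741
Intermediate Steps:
Function('b')(r, N) = Add(Mul(-6, N), Mul(-3, r)) (Function('b')(r, N) = Mul(-3, Add(Add(r, N), N)) = Mul(-3, Add(Add(N, r), N)) = Mul(-3, Add(r, Mul(2, N))) = Add(Mul(-6, N), Mul(-3, r)))
Function('L')(M, n) = -15 (Function('L')(M, n) = Add(-9, Add(-3, Mul(-1, 3))) = Add(-9, Add(-3, -3)) = Add(-9, -6) = -15)
Mul(Function('b')(7, -4), Mul(-13, Add(51, Add(Mul(2, Add(1, Function('L')(-2, 2))), -4)))) = Mul(Add(Mul(-6, -4), Mul(-3, 7)), Mul(-13, Add(51, Add(Mul(2, Add(1, -15)), -4)))) = Mul(Add(24, -21), Mul(-13, Add(51, Add(Mul(2, -14), -4)))) = Mul(3, Mul(-13, Add(51, Add(-28, -4)))) = Mul(3, Mul(-13, Add(51, -32))) = Mul(3, Mul(-13, 19)) = Mul(3, -247) = -741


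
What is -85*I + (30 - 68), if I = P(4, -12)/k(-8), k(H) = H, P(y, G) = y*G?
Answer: -548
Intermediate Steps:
P(y, G) = G*y
I = 6 (I = -12*4/(-8) = -48*(-⅛) = 6)
-85*I + (30 - 68) = -85*6 + (30 - 68) = -510 - 38 = -548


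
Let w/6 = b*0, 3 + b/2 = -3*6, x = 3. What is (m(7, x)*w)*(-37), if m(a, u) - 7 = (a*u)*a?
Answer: 0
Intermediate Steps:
b = -42 (b = -6 + 2*(-3*6) = -6 + 2*(-18) = -6 - 36 = -42)
w = 0 (w = 6*(-42*0) = 6*0 = 0)
m(a, u) = 7 + u*a² (m(a, u) = 7 + (a*u)*a = 7 + u*a²)
(m(7, x)*w)*(-37) = ((7 + 3*7²)*0)*(-37) = ((7 + 3*49)*0)*(-37) = ((7 + 147)*0)*(-37) = (154*0)*(-37) = 0*(-37) = 0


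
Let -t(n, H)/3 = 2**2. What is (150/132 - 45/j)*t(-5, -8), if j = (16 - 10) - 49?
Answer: -12390/473 ≈ -26.194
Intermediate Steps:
t(n, H) = -12 (t(n, H) = -3*2**2 = -3*4 = -12)
j = -43 (j = 6 - 49 = -43)
(150/132 - 45/j)*t(-5, -8) = (150/132 - 45/(-43))*(-12) = (150*(1/132) - 45*(-1/43))*(-12) = (25/22 + 45/43)*(-12) = (2065/946)*(-12) = -12390/473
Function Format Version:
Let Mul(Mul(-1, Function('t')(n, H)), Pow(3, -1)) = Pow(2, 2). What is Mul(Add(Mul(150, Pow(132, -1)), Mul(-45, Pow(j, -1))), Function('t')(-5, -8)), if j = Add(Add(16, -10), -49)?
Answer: Rational(-12390, 473) ≈ -26.194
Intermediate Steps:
Function('t')(n, H) = -12 (Function('t')(n, H) = Mul(-3, Pow(2, 2)) = Mul(-3, 4) = -12)
j = -43 (j = Add(6, -49) = -43)
Mul(Add(Mul(150, Pow(132, -1)), Mul(-45, Pow(j, -1))), Function('t')(-5, -8)) = Mul(Add(Mul(150, Pow(132, -1)), Mul(-45, Pow(-43, -1))), -12) = Mul(Add(Mul(150, Rational(1, 132)), Mul(-45, Rational(-1, 43))), -12) = Mul(Add(Rational(25, 22), Rational(45, 43)), -12) = Mul(Rational(2065, 946), -12) = Rational(-12390, 473)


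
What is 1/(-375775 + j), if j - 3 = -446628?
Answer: -1/822400 ≈ -1.2160e-6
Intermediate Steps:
j = -446625 (j = 3 - 446628 = -446625)
1/(-375775 + j) = 1/(-375775 - 446625) = 1/(-822400) = -1/822400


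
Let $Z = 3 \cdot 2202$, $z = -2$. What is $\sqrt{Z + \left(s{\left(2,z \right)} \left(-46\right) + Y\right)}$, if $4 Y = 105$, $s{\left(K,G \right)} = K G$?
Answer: $\frac{\sqrt{27265}}{2} \approx 82.561$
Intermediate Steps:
$s{\left(K,G \right)} = G K$
$Y = \frac{105}{4}$ ($Y = \frac{1}{4} \cdot 105 = \frac{105}{4} \approx 26.25$)
$Z = 6606$
$\sqrt{Z + \left(s{\left(2,z \right)} \left(-46\right) + Y\right)} = \sqrt{6606 + \left(\left(-2\right) 2 \left(-46\right) + \frac{105}{4}\right)} = \sqrt{6606 + \left(\left(-4\right) \left(-46\right) + \frac{105}{4}\right)} = \sqrt{6606 + \left(184 + \frac{105}{4}\right)} = \sqrt{6606 + \frac{841}{4}} = \sqrt{\frac{27265}{4}} = \frac{\sqrt{27265}}{2}$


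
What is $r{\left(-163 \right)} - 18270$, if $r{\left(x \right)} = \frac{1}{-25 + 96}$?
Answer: $- \frac{1297169}{71} \approx -18270.0$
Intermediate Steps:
$r{\left(x \right)} = \frac{1}{71}$
$r{\left(-163 \right)} - 18270 = \frac{1}{71} - 18270 = - \frac{1297169}{71}$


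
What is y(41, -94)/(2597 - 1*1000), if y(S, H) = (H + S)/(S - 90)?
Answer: 53/78253 ≈ 0.00067729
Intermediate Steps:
y(S, H) = (H + S)/(-90 + S)
y(41, -94)/(2597 - 1*1000) = ((-94 + 41)/(-90 + 41))/(2597 - 1*1000) = (-53/(-49))/(2597 - 1000) = -1/49*(-53)/1597 = (53/49)*(1/1597) = 53/78253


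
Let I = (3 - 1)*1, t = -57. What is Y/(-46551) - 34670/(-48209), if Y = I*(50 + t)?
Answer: 1614598096/2244177159 ≈ 0.71946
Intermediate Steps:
I = 2 (I = 2*1 = 2)
Y = -14 (Y = 2*(50 - 57) = 2*(-7) = -14)
Y/(-46551) - 34670/(-48209) = -14/(-46551) - 34670/(-48209) = -14*(-1/46551) - 34670*(-1/48209) = 14/46551 + 34670/48209 = 1614598096/2244177159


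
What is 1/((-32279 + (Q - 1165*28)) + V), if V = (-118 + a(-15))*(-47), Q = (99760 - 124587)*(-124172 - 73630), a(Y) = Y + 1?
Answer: 1/4910771559 ≈ 2.0363e-10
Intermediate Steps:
a(Y) = 1 + Y
Q = 4910830254 (Q = -24827*(-197802) = 4910830254)
V = 6204 (V = (-118 + (1 - 15))*(-47) = (-118 - 14)*(-47) = -132*(-47) = 6204)
1/((-32279 + (Q - 1165*28)) + V) = 1/((-32279 + (4910830254 - 1165*28)) + 6204) = 1/((-32279 + (4910830254 - 1*32620)) + 6204) = 1/((-32279 + (4910830254 - 32620)) + 6204) = 1/((-32279 + 4910797634) + 6204) = 1/(4910765355 + 6204) = 1/4910771559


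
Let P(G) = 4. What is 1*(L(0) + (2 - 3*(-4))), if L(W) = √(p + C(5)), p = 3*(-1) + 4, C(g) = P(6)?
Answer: 14 + √5 ≈ 16.236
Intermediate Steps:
C(g) = 4
p = 1 (p = -3 + 4 = 1)
L(W) = √5 (L(W) = √(1 + 4) = √5)
1*(L(0) + (2 - 3*(-4))) = 1*(√5 + (2 - 3*(-4))) = 1*(√5 + (2 + 12)) = 1*(√5 + 14) = 1*(14 + √5) = 14 + √5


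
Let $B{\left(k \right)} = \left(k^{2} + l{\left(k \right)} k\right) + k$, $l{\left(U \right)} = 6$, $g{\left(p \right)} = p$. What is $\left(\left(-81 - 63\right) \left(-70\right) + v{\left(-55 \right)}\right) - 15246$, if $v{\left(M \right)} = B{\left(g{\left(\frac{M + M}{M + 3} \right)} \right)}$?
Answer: $- \frac{3479181}{676} \approx -5146.7$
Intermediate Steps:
$B{\left(k \right)} = k^{2} + 7 k$ ($B{\left(k \right)} = \left(k^{2} + 6 k\right) + k = k^{2} + 7 k$)
$v{\left(M \right)} = \frac{2 M \left(7 + \frac{2 M}{3 + M}\right)}{3 + M}$ ($v{\left(M \right)} = \frac{M + M}{M + 3} \left(7 + \frac{M + M}{M + 3}\right) = \frac{2 M}{3 + M} \left(7 + \frac{2 M}{3 + M}\right) = \frac{2 M \left(7 + \frac{2 M}{3 + M}\right)}{3 + M}$)
$\left(\left(-81 - 63\right) \left(-70\right) + v{\left(-55 \right)}\right) - 15246 = \left(\left(-81 - 63\right) \left(-70\right) + 6 \left(-55\right) \frac{1}{\left(3 - 55\right)^{2}} \left(7 + 3 \left(-55\right)\right)\right) - 15246 = \left(\left(-144\right) \left(-70\right) + 6 \left(-55\right) \frac{1}{2704} \left(7 - 165\right)\right) - 15246 = \left(10080 + 6 \left(-55\right) \frac{1}{2704} \left(-158\right)\right) - 15246 = \left(10080 + \frac{13035}{676}\right) - 15246 = \frac{6827115}{676} - 15246 = - \frac{3479181}{676}$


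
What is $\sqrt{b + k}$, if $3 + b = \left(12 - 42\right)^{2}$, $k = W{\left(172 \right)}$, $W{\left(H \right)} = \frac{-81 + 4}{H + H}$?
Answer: $\frac{\sqrt{26530226}}{172} \approx 29.946$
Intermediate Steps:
$W{\left(H \right)} = - \frac{77}{2 H}$
$k = - \frac{77}{344}$ ($k = - \frac{77}{2 \cdot 172} = \left(- \frac{77}{2}\right) \frac{1}{172} = - \frac{77}{344} \approx -0.22384$)
$b = 897$ ($b = -3 + \left(12 - 42\right)^{2} = -3 + \left(-30\right)^{2} = -3 + 900 = 897$)
$\sqrt{b + k} = \sqrt{897 - \frac{77}{344}} = \sqrt{\frac{308491}{344}} = \frac{\sqrt{26530226}}{172}$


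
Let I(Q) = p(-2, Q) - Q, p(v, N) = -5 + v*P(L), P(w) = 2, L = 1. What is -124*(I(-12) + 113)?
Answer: -14384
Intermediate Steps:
p(v, N) = -5 + 2*v (p(v, N) = -5 + v*2 = -5 + 2*v)
I(Q) = -9 - Q (I(Q) = (-5 + 2*(-2)) - Q = (-5 - 4) - Q = -9 - Q)
-124*(I(-12) + 113) = -124*((-9 - 1*(-12)) + 113) = -124*((-9 + 12) + 113) = -124*(3 + 113) = -124*116 = -14384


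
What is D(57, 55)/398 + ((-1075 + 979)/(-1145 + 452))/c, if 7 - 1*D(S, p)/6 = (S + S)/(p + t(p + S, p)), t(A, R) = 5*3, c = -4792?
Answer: 11144608/137677155 ≈ 0.080947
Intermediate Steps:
t(A, R) = 15
D(S, p) = 42 - 12*S/(15 + p) (D(S, p) = 42 - 6*(S + S)/(p + 15) = 42 - 6*2*S/(15 + p) = 42 - 12*S/(15 + p))
D(57, 55)/398 + ((-1075 + 979)/(-1145 + 452))/c = (6*(105 - 2*57 + 7*55)/(15 + 55))/398 + ((-1075 + 979)/(-1145 + 452))/(-4792) = (6*(105 - 114 + 385)/70)*(1/398) - 96/(-693)*(-1/4792) = (6*(1/70)*376)*(1/398) - 96*(-1/693)*(-1/4792) = (1128/35)*(1/398) + (32/231)*(-1/4792) = 564/6965 - 4/138369 = 11144608/137677155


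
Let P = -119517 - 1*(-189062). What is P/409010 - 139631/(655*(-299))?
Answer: 2020871881/2288644670 ≈ 0.88300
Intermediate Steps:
P = 69545 (P = -119517 + 189062 = 69545)
P/409010 - 139631/(655*(-299)) = 69545/409010 - 139631/(655*(-299)) = 69545*(1/409010) - 139631/(-195845) = 1987/11686 - 139631*(-1/195845) = 1987/11686 + 139631/195845 = 2020871881/2288644670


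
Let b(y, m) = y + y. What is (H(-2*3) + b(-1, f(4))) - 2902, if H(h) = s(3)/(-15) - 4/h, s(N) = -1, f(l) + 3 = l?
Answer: -43549/15 ≈ -2903.3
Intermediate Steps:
f(l) = -3 + l
b(y, m) = 2*y
H(h) = 1/15 - 4/h (H(h) = -1/(-15) - 4/h = -1*(-1/15) - 4/h = 1/15 - 4/h)
(H(-2*3) + b(-1, f(4))) - 2902 = ((-60 - 2*3)/(15*((-2*3))) + 2*(-1)) - 2902 = ((1/15)*(-60 - 6)/(-6) - 2) - 2902 = ((1/15)*(-1/6)*(-66) - 2) - 2902 = (11/15 - 2) - 2902 = -19/15 - 2902 = -43549/15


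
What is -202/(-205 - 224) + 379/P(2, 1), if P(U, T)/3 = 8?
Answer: 55813/3432 ≈ 16.263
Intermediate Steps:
P(U, T) = 24 (P(U, T) = 3*8 = 24)
-202/(-205 - 224) + 379/P(2, 1) = -202/(-205 - 224) + 379/24 = -202/(-429) + 379*(1/24) = -202*(-1/429) + 379/24 = 202/429 + 379/24 = 55813/3432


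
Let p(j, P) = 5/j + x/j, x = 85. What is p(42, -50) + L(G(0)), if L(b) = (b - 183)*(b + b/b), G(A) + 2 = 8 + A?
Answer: -8658/7 ≈ -1236.9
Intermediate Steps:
G(A) = 6 + A (G(A) = -2 + (8 + A) = 6 + A)
L(b) = (1 + b)*(-183 + b) (L(b) = (-183 + b)*(b + 1) = (-183 + b)*(1 + b) = (1 + b)*(-183 + b))
p(j, P) = 90/j (p(j, P) = 5/j + 85/j = 90/j)
p(42, -50) + L(G(0)) = 90/42 + (-183 + (6 + 0)² - 182*(6 + 0)) = 90*(1/42) + (-183 + 6² - 182*6) = 15/7 + (-183 + 36 - 1092) = 15/7 - 1239 = -8658/7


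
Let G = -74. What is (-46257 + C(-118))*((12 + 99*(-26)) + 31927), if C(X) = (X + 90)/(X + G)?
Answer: -65199961085/48 ≈ -1.3583e+9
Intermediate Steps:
C(X) = (90 + X)/(-74 + X) (C(X) = (X + 90)/(X - 74) = (90 + X)/(-74 + X))
(-46257 + C(-118))*((12 + 99*(-26)) + 31927) = (-46257 + (90 - 118)/(-74 - 118))*((12 + 99*(-26)) + 31927) = (-46257 - 28/(-192))*((12 - 2574) + 31927) = (-46257 - 1/192*(-28))*(-2562 + 31927) = (-46257 + 7/48)*29365 = -2220329/48*29365 = -65199961085/48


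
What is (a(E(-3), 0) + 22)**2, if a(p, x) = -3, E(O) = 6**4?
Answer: 361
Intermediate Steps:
E(O) = 1296
(a(E(-3), 0) + 22)**2 = (-3 + 22)**2 = 19**2 = 361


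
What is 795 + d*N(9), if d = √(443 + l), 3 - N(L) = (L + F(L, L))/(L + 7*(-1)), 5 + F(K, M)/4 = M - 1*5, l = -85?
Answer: 795 + √358/2 ≈ 804.46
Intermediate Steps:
F(K, M) = -40 + 4*M (F(K, M) = -20 + 4*(M - 1*5) = -20 + 4*(M - 5) = -20 + 4*(-5 + M) = -20 + (-20 + 4*M) = -40 + 4*M)
N(L) = 3 - (-40 + 5*L)/(-7 + L) (N(L) = 3 - (L + (-40 + 4*L))/(L + 7*(-1)) = 3 - (-40 + 5*L)/(L - 7) = 3 - (-40 + 5*L)/(-7 + L))
d = √358 (d = √(443 - 85) = √358 ≈ 18.921)
795 + d*N(9) = 795 + √358*((19 - 2*9)/(-7 + 9)) = 795 + √358*((19 - 18)/2) = 795 + √358*((½)*1) = 795 + √358*(½) = 795 + √358/2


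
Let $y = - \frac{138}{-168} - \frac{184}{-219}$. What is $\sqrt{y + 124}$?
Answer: $\frac{\sqrt{1181263881}}{3066} \approx 11.21$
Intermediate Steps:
$y = \frac{10189}{6132}$ ($y = \left(-138\right) \left(- \frac{1}{168}\right) - - \frac{184}{219} = \frac{23}{28} + \frac{184}{219} = \frac{10189}{6132} \approx 1.6616$)
$\sqrt{y + 124} = \sqrt{\frac{10189}{6132} + 124} = \sqrt{\frac{770557}{6132}} = \frac{\sqrt{1181263881}}{3066}$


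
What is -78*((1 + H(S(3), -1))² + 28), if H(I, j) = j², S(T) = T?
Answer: -2496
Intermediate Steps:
-78*((1 + H(S(3), -1))² + 28) = -78*((1 + (-1)²)² + 28) = -78*((1 + 1)² + 28) = -78*(2² + 28) = -78*(4 + 28) = -78*32 = -2496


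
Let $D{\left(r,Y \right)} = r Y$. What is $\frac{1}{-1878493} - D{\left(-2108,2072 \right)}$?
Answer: $\frac{8204836641567}{1878493} \approx 4.3678 \cdot 10^{6}$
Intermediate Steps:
$D{\left(r,Y \right)} = Y r$
$\frac{1}{-1878493} - D{\left(-2108,2072 \right)} = \frac{1}{-1878493} - 2072 \left(-2108\right) = - \frac{1}{1878493} - -4367776 = - \frac{1}{1878493} + 4367776 = \frac{8204836641567}{1878493}$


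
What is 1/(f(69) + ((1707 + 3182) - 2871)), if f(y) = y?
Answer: 1/2087 ≈ 0.00047916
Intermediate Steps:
1/(f(69) + ((1707 + 3182) - 2871)) = 1/(69 + ((1707 + 3182) - 2871)) = 1/(69 + (4889 - 2871)) = 1/(69 + 2018) = 1/2087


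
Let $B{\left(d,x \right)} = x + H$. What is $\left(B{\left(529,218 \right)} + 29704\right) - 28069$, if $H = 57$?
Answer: $1910$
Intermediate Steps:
$B{\left(d,x \right)} = 57 + x$ ($B{\left(d,x \right)} = x + 57 = 57 + x$)
$\left(B{\left(529,218 \right)} + 29704\right) - 28069 = \left(\left(57 + 218\right) + 29704\right) - 28069 = \left(275 + 29704\right) - 28069 = 29979 - 28069 = 1910$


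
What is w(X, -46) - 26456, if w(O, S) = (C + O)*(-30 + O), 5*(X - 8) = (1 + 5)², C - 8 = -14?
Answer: -664804/25 ≈ -26592.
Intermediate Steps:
C = -6 (C = 8 - 14 = -6)
X = 76/5 (X = 8 + (1 + 5)²/5 = 8 + (⅕)*6² = 8 + (⅕)*36 = 8 + 36/5 = 76/5 ≈ 15.200)
w(O, S) = (-30 + O)*(-6 + O) (w(O, S) = (-6 + O)*(-30 + O) = (-30 + O)*(-6 + O))
w(X, -46) - 26456 = (180 + (76/5)² - 36*76/5) - 26456 = (180 + 5776/25 - 2736/5) - 26456 = -3404/25 - 26456 = -664804/25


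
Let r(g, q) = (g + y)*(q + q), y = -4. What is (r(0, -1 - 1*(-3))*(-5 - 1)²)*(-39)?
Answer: 22464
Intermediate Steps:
r(g, q) = 2*q*(-4 + g) (r(g, q) = (g - 4)*(q + q) = (-4 + g)*(2*q) = 2*q*(-4 + g))
(r(0, -1 - 1*(-3))*(-5 - 1)²)*(-39) = ((2*(-1 - 1*(-3))*(-4 + 0))*(-5 - 1)²)*(-39) = ((2*(-1 + 3)*(-4))*(-6)²)*(-39) = ((2*2*(-4))*36)*(-39) = -16*36*(-39) = -576*(-39) = 22464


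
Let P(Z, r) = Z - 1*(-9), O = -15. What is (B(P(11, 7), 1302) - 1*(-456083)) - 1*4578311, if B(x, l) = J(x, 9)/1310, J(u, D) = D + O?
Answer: -2700059343/655 ≈ -4.1222e+6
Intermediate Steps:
J(u, D) = -15 + D (J(u, D) = D - 15 = -15 + D)
P(Z, r) = 9 + Z (P(Z, r) = Z + 9 = 9 + Z)
B(x, l) = -3/655 (B(x, l) = (-15 + 9)/1310 = -6*1/1310 = -3/655)
(B(P(11, 7), 1302) - 1*(-456083)) - 1*4578311 = (-3/655 - 1*(-456083)) - 1*4578311 = (-3/655 + 456083) - 4578311 = 298734362/655 - 4578311 = -2700059343/655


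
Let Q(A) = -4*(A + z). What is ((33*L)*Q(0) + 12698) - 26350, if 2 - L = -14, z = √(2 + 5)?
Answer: -13652 - 2112*√7 ≈ -19240.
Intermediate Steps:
z = √7 ≈ 2.6458
L = 16 (L = 2 - 1*(-14) = 2 + 14 = 16)
Q(A) = -4*A - 4*√7 (Q(A) = -4*(A + √7) = -4*A - 4*√7)
((33*L)*Q(0) + 12698) - 26350 = ((33*16)*(-4*0 - 4*√7) + 12698) - 26350 = (528*(0 - 4*√7) + 12698) - 26350 = (528*(-4*√7) + 12698) - 26350 = (-2112*√7 + 12698) - 26350 = (12698 - 2112*√7) - 26350 = -13652 - 2112*√7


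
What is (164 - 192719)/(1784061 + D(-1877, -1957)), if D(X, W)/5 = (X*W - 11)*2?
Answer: -1945/389059 ≈ -0.0049992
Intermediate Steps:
D(X, W) = -110 + 10*W*X (D(X, W) = 5*((X*W - 11)*2) = 5*((W*X - 11)*2) = 5*((-11 + W*X)*2) = 5*(-22 + 2*W*X) = -110 + 10*W*X)
(164 - 192719)/(1784061 + D(-1877, -1957)) = (164 - 192719)/(1784061 + (-110 + 10*(-1957)*(-1877))) = -192555/(1784061 + (-110 + 36732890)) = -192555/(1784061 + 36732780) = -192555/38516841 = -192555*1/38516841 = -1945/389059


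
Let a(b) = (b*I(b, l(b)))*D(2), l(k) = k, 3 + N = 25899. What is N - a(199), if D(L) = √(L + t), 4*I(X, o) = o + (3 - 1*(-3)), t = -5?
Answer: 25896 - 40795*I*√3/4 ≈ 25896.0 - 17665.0*I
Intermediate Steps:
N = 25896 (N = -3 + 25899 = 25896)
I(X, o) = 3/2 + o/4 (I(X, o) = (o + (3 - 1*(-3)))/4 = (o + (3 + 3))/4 = (o + 6)/4 = (6 + o)/4 = 3/2 + o/4)
D(L) = √(-5 + L) (D(L) = √(L - 5) = √(-5 + L))
a(b) = I*b*√3*(3/2 + b/4) (a(b) = (b*(3/2 + b/4))*√(-5 + 2) = (b*(3/2 + b/4))*√(-3) = (b*(3/2 + b/4))*(I*√3) = I*b*√3*(3/2 + b/4))
N - a(199) = 25896 - I*199*√3*(6 + 199)/4 = 25896 - I*199*√3*205/4 = 25896 - 40795*I*√3/4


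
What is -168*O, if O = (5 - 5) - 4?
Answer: 672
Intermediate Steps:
O = -4 (O = 0 - 4 = -4)
-168*O = -168*(-4) = 672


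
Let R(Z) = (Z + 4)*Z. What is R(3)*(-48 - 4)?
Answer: -1092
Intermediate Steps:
R(Z) = Z*(4 + Z) (R(Z) = (4 + Z)*Z = Z*(4 + Z))
R(3)*(-48 - 4) = (3*(4 + 3))*(-48 - 4) = (3*7)*(-52) = 21*(-52) = -1092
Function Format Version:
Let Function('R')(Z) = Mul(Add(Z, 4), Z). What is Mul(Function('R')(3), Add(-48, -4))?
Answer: -1092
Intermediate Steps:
Function('R')(Z) = Mul(Z, Add(4, Z)) (Function('R')(Z) = Mul(Add(4, Z), Z) = Mul(Z, Add(4, Z)))
Mul(Function('R')(3), Add(-48, -4)) = Mul(Mul(3, Add(4, 3)), Add(-48, -4)) = Mul(Mul(3, 7), -52) = Mul(21, -52) = -1092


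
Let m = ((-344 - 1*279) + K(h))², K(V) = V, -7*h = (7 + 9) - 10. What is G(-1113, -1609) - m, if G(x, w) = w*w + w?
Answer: 107705639/49 ≈ 2.1981e+6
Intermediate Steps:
G(x, w) = w + w² (G(x, w) = w² + w = w + w²)
h = -6/7 (h = -((7 + 9) - 10)/7 = -(16 - 10)/7 = -⅐*6 = -6/7 ≈ -0.85714)
m = 19070689/49 (m = ((-344 - 1*279) - 6/7)² = ((-344 - 279) - 6/7)² = (-623 - 6/7)² = (-4367/7)² = 19070689/49 ≈ 3.8920e+5)
G(-1113, -1609) - m = -1609*(1 - 1609) - 1*19070689/49 = -1609*(-1608) - 19070689/49 = 2587272 - 19070689/49 = 107705639/49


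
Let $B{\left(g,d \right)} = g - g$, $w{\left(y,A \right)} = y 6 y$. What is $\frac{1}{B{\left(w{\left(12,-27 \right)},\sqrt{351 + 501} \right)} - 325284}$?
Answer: $- \frac{1}{325284} \approx -3.0742 \cdot 10^{-6}$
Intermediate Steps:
$w{\left(y,A \right)} = 6 y^{2}$ ($w{\left(y,A \right)} = 6 y y = 6 y^{2}$)
$B{\left(g,d \right)} = 0$
$\frac{1}{B{\left(w{\left(12,-27 \right)},\sqrt{351 + 501} \right)} - 325284} = \frac{1}{0 - 325284} = \frac{1}{-325284} = - \frac{1}{325284}$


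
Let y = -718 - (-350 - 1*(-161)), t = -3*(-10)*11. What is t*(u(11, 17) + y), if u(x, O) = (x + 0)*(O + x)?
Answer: -72930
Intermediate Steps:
t = 330 (t = 30*11 = 330)
u(x, O) = x*(O + x)
y = -529 (y = -718 - (-350 + 161) = -718 - 1*(-189) = -718 + 189 = -529)
t*(u(11, 17) + y) = 330*(11*(17 + 11) - 529) = 330*(11*28 - 529) = 330*(308 - 529) = 330*(-221) = -72930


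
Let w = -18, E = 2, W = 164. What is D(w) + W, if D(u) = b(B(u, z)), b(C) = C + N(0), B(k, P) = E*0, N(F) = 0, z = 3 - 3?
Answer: 164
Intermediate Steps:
z = 0
B(k, P) = 0 (B(k, P) = 2*0 = 0)
b(C) = C (b(C) = C + 0 = C)
D(u) = 0
D(w) + W = 0 + 164 = 164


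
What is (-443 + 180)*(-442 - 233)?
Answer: 177525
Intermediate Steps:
(-443 + 180)*(-442 - 233) = -263*(-675) = 177525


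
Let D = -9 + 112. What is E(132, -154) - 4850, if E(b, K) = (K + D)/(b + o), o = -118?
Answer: -67951/14 ≈ -4853.6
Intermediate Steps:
D = 103
E(b, K) = (103 + K)/(-118 + b) (E(b, K) = (K + 103)/(b - 118) = (103 + K)/(-118 + b))
E(132, -154) - 4850 = (103 - 154)/(-118 + 132) - 4850 = -51/14 - 4850 = -67951/14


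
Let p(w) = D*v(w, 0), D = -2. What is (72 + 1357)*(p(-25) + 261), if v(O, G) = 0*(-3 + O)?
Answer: 372969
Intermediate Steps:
v(O, G) = 0
p(w) = 0 (p(w) = -2*0 = 0)
(72 + 1357)*(p(-25) + 261) = (72 + 1357)*(0 + 261) = 1429*261 = 372969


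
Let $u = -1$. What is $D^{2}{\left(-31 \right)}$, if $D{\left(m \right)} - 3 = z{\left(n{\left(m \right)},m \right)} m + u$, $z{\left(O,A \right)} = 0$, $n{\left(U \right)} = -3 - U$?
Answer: $4$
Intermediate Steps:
$D{\left(m \right)} = 2$ ($D{\left(m \right)} = 3 - \left(1 + 0 m\right) = 3 + \left(0 - 1\right) = 3 - 1 = 2$)
$D^{2}{\left(-31 \right)} = 2^{2} = 4$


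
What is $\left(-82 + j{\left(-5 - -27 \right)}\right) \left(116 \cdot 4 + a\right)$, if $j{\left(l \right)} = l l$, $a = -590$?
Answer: $-50652$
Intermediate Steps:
$j{\left(l \right)} = l^{2}$
$\left(-82 + j{\left(-5 - -27 \right)}\right) \left(116 \cdot 4 + a\right) = \left(-82 + \left(-5 - -27\right)^{2}\right) \left(116 \cdot 4 - 590\right) = \left(-82 + \left(-5 + 27\right)^{2}\right) \left(464 - 590\right) = \left(-82 + 22^{2}\right) \left(-126\right) = \left(-82 + 484\right) \left(-126\right) = 402 \left(-126\right) = -50652$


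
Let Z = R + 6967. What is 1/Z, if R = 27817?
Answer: 1/34784 ≈ 2.8749e-5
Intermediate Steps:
Z = 34784 (Z = 27817 + 6967 = 34784)
1/Z = 1/34784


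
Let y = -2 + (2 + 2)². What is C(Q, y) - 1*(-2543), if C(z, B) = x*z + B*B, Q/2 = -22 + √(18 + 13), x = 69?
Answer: -297 + 138*√31 ≈ 471.35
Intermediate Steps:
y = 14 (y = -2 + 4² = -2 + 16 = 14)
Q = -44 + 2*√31 (Q = 2*(-22 + √(18 + 13)) = 2*(-22 + √31) = -44 + 2*√31 ≈ -32.865)
C(z, B) = B² + 69*z (C(z, B) = 69*z + B*B = 69*z + B² = B² + 69*z)
C(Q, y) - 1*(-2543) = (14² + 69*(-44 + 2*√31)) - 1*(-2543) = (196 + (-3036 + 138*√31)) + 2543 = (-2840 + 138*√31) + 2543 = -297 + 138*√31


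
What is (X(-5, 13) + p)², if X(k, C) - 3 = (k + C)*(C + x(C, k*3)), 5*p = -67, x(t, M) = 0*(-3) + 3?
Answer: 345744/25 ≈ 13830.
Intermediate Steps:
x(t, M) = 3 (x(t, M) = 0 + 3 = 3)
p = -67/5 (p = (⅕)*(-67) = -67/5 ≈ -13.400)
X(k, C) = 3 + (3 + C)*(C + k) (X(k, C) = 3 + (k + C)*(C + 3) = 3 + (C + k)*(3 + C) = 3 + (3 + C)*(C + k))
(X(-5, 13) + p)² = ((3 + 13² + 3*13 + 3*(-5) + 13*(-5)) - 67/5)² = ((3 + 169 + 39 - 15 - 65) - 67/5)² = (131 - 67/5)² = (588/5)² = 345744/25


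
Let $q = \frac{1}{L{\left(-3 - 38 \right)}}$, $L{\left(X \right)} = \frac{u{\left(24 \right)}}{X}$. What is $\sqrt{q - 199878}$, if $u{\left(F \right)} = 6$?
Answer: $\frac{i \sqrt{7195854}}{6} \approx 447.08 i$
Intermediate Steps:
$L{\left(X \right)} = \frac{6}{X}$
$q = - \frac{41}{6}$ ($q = \frac{1}{6 \frac{1}{-3 - 38}} = \frac{1}{6 \frac{1}{-41}} = \frac{1}{6 \left(- \frac{1}{41}\right)} = \frac{1}{- \frac{6}{41}} = - \frac{41}{6} \approx -6.8333$)
$\sqrt{q - 199878} = \sqrt{- \frac{41}{6} - 199878} = \sqrt{- \frac{1199309}{6}} = \frac{i \sqrt{7195854}}{6}$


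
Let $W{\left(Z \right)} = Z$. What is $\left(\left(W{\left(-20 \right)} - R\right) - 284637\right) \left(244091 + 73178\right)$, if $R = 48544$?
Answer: $-105714348069$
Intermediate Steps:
$\left(\left(W{\left(-20 \right)} - R\right) - 284637\right) \left(244091 + 73178\right) = \left(\left(-20 - 48544\right) - 284637\right) \left(244091 + 73178\right) = \left(\left(-20 - 48544\right) - 284637\right) 317269 = \left(-48564 - 284637\right) 317269 = \left(-333201\right) 317269 = -105714348069$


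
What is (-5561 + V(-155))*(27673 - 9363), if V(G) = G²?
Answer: 338075840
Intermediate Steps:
(-5561 + V(-155))*(27673 - 9363) = (-5561 + (-155)²)*(27673 - 9363) = (-5561 + 24025)*18310 = 18464*18310 = 338075840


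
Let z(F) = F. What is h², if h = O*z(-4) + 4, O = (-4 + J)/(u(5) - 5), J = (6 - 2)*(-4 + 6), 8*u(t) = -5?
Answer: 94864/2025 ≈ 46.846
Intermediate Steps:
u(t) = -5/8 (u(t) = (⅛)*(-5) = -5/8)
J = 8 (J = 4*2 = 8)
O = -32/45 (O = (-4 + 8)/(-5/8 - 5) = 4/(-45/8) = 4*(-8/45) = -32/45 ≈ -0.71111)
h = 308/45 (h = -32/45*(-4) + 4 = 128/45 + 4 = 308/45 ≈ 6.8444)
h² = (308/45)² = 94864/2025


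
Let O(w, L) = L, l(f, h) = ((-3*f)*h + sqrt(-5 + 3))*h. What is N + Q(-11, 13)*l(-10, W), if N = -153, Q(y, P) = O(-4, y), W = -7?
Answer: -16323 + 77*I*sqrt(2) ≈ -16323.0 + 108.89*I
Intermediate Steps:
l(f, h) = h*(I*sqrt(2) - 3*f*h) (l(f, h) = (-3*f*h + sqrt(-2))*h = (-3*f*h + I*sqrt(2))*h = (I*sqrt(2) - 3*f*h)*h = h*(I*sqrt(2) - 3*f*h))
Q(y, P) = y
N + Q(-11, 13)*l(-10, W) = -153 - (-77)*(I*sqrt(2) - 3*(-10)*(-7)) = -153 - (-77)*(I*sqrt(2) - 210) = -153 - (-77)*(-210 + I*sqrt(2)) = -153 - 11*(1470 - 7*I*sqrt(2)) = -153 + (-16170 + 77*I*sqrt(2)) = -16323 + 77*I*sqrt(2)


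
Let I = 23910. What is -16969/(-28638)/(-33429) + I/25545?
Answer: 1525970586781/1630349512506 ≈ 0.93598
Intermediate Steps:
-16969/(-28638)/(-33429) + I/25545 = -16969/(-28638)/(-33429) + 23910/25545 = -16969*(-1/28638)*(-1/33429) + 23910*(1/25545) = (16969/28638)*(-1/33429) + 1594/1703 = -16969/957339702 + 1594/1703 = 1525970586781/1630349512506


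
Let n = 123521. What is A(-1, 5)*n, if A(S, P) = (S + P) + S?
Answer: 370563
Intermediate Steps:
A(S, P) = P + 2*S (A(S, P) = (P + S) + S = P + 2*S)
A(-1, 5)*n = (5 + 2*(-1))*123521 = (5 - 2)*123521 = 3*123521 = 370563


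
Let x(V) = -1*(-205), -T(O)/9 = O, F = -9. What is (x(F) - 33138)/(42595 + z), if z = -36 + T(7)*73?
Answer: -32933/37960 ≈ -0.86757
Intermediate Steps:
T(O) = -9*O
x(V) = 205
z = -4635 (z = -36 - 9*7*73 = -36 - 63*73 = -36 - 4599 = -4635)
(x(F) - 33138)/(42595 + z) = (205 - 33138)/(42595 - 4635) = -32933/37960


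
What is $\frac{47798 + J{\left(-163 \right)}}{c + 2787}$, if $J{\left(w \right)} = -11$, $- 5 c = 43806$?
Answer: $- \frac{79645}{9957} \approx -7.9989$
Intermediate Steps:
$c = - \frac{43806}{5}$ ($c = \left(- \frac{1}{5}\right) 43806 = - \frac{43806}{5} \approx -8761.2$)
$\frac{47798 + J{\left(-163 \right)}}{c + 2787} = \frac{47798 - 11}{- \frac{43806}{5} + 2787} = \frac{47787}{- \frac{29871}{5}} = 47787 \left(- \frac{5}{29871}\right) = - \frac{79645}{9957}$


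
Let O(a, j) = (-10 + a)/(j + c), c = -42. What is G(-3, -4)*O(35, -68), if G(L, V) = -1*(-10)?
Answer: -25/11 ≈ -2.2727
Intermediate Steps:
O(a, j) = (-10 + a)/(-42 + j) (O(a, j) = (-10 + a)/(j - 42) = (-10 + a)/(-42 + j))
G(L, V) = 10
G(-3, -4)*O(35, -68) = 10*((-10 + 35)/(-42 - 68)) = 10*(25/(-110)) = 10*(-1/110*25) = 10*(-5/22) = -25/11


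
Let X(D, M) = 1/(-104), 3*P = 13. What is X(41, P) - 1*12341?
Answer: -1283465/104 ≈ -12341.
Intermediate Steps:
P = 13/3 (P = (⅓)*13 = 13/3 ≈ 4.3333)
X(D, M) = -1/104
X(41, P) - 1*12341 = -1/104 - 1*12341 = -1/104 - 12341 = -1283465/104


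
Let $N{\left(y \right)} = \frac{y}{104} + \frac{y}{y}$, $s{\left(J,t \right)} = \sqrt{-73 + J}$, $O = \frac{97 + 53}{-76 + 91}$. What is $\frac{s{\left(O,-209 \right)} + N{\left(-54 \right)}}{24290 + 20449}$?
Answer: $\frac{25}{2326428} + \frac{i \sqrt{7}}{14913} \approx 1.0746 \cdot 10^{-5} + 0.00017741 i$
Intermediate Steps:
$O = 10$ ($O = \frac{150}{15} = 150 \cdot \frac{1}{15} = 10$)
$N{\left(y \right)} = 1 + \frac{y}{104}$ ($N{\left(y \right)} = y \frac{1}{104} + 1 = \frac{y}{104} + 1 = 1 + \frac{y}{104}$)
$\frac{s{\left(O,-209 \right)} + N{\left(-54 \right)}}{24290 + 20449} = \frac{\sqrt{-73 + 10} + \left(1 + \frac{1}{104} \left(-54\right)\right)}{24290 + 20449} = \frac{\sqrt{-63} + \left(1 - \frac{27}{52}\right)}{44739} = \left(3 i \sqrt{7} + \frac{25}{52}\right) \frac{1}{44739} = \left(\frac{25}{52} + 3 i \sqrt{7}\right) \frac{1}{44739} = \frac{25}{2326428} + \frac{i \sqrt{7}}{14913}$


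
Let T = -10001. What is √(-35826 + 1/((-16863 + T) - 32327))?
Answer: I*√125519059415497/59191 ≈ 189.28*I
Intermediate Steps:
√(-35826 + 1/((-16863 + T) - 32327)) = √(-35826 + 1/((-16863 - 10001) - 32327)) = √(-35826 + 1/(-26864 - 32327)) = √(-35826 + 1/(-59191)) = √(-35826 - 1/59191) = √(-2120576767/59191) = I*√125519059415497/59191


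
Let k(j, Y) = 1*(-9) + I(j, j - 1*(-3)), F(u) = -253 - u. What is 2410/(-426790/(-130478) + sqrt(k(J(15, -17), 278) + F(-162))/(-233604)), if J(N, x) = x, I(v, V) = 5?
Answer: 366183796405778620083360/497003016147174082579 + 479227690227508488*I*sqrt(95)/497003016147174082579 ≈ 736.78 + 0.0093982*I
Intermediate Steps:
k(j, Y) = -4 (k(j, Y) = 1*(-9) + 5 = -9 + 5 = -4)
2410/(-426790/(-130478) + sqrt(k(J(15, -17), 278) + F(-162))/(-233604)) = 2410/(-426790/(-130478) + sqrt(-4 + (-253 - 1*(-162)))/(-233604)) = 2410/(-426790*(-1/130478) + sqrt(-4 + (-253 + 162))*(-1/233604)) = 2410/(213395/65239 + sqrt(-4 - 91)*(-1/233604)) = 2410/(213395/65239 + sqrt(-95)*(-1/233604)) = 2410/(213395/65239 + (I*sqrt(95))*(-1/233604)) = 2410/(213395/65239 - I*sqrt(95)/233604)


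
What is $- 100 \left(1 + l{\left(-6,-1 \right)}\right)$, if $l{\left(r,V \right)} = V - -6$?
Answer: $-600$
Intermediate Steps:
$l{\left(r,V \right)} = 6 + V$ ($l{\left(r,V \right)} = V + 6 = 6 + V$)
$- 100 \left(1 + l{\left(-6,-1 \right)}\right) = - 100 \left(1 + \left(6 - 1\right)\right) = - 100 \left(1 + 5\right) = \left(-100\right) 6 = -600$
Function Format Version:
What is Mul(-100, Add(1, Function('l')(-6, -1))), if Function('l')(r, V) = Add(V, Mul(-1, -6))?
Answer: -600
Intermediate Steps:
Function('l')(r, V) = Add(6, V) (Function('l')(r, V) = Add(V, 6) = Add(6, V))
Mul(-100, Add(1, Function('l')(-6, -1))) = Mul(-100, Add(1, Add(6, -1))) = Mul(-100, Add(1, 5)) = Mul(-100, 6) = -600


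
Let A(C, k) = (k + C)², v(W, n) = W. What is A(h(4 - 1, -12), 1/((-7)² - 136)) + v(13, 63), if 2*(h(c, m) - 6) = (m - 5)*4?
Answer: 6037366/7569 ≈ 797.64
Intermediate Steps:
h(c, m) = -4 + 2*m (h(c, m) = 6 + ((m - 5)*4)/2 = 6 + ((-5 + m)*4)/2 = 6 + (-20 + 4*m)/2 = 6 + (-10 + 2*m) = -4 + 2*m)
A(C, k) = (C + k)²
A(h(4 - 1, -12), 1/((-7)² - 136)) + v(13, 63) = ((-4 + 2*(-12)) + 1/((-7)² - 136))² + 13 = ((-4 - 24) + 1/(49 - 136))² + 13 = (-28 + 1/(-87))² + 13 = (-28 - 1/87)² + 13 = (-2437/87)² + 13 = 5938969/7569 + 13 = 6037366/7569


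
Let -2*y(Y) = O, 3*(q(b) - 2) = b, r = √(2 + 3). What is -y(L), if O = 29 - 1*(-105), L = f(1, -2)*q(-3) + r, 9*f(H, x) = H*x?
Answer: 67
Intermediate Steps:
f(H, x) = H*x/9 (f(H, x) = (H*x)/9 = H*x/9)
r = √5 ≈ 2.2361
q(b) = 2 + b/3
L = -2/9 + √5 (L = ((⅑)*1*(-2))*(2 + (⅓)*(-3)) + √5 = -2*(2 - 1)/9 + √5 = -2/9*1 + √5 = -2/9 + √5 ≈ 2.0138)
O = 134 (O = 29 + 105 = 134)
y(Y) = -67 (y(Y) = -½*134 = -67)
-y(L) = -1*(-67) = 67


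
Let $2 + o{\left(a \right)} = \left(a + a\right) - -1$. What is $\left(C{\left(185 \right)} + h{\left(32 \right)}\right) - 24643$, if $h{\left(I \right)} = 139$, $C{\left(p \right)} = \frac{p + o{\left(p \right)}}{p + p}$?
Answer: $- \frac{4532963}{185} \approx -24503.0$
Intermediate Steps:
$o{\left(a \right)} = -1 + 2 a$ ($o{\left(a \right)} = -2 + \left(\left(a + a\right) - -1\right) = -2 + \left(2 a + 1\right) = -2 + \left(1 + 2 a\right) = -1 + 2 a$)
$C{\left(p \right)} = \frac{-1 + 3 p}{2 p}$ ($C{\left(p \right)} = \frac{p + \left(-1 + 2 p\right)}{p + p} = \frac{-1 + 3 p}{2 p}$)
$\left(C{\left(185 \right)} + h{\left(32 \right)}\right) - 24643 = \left(\frac{-1 + 3 \cdot 185}{2 \cdot 185} + 139\right) - 24643 = \left(\frac{1}{2} \cdot \frac{1}{185} \left(-1 + 555\right) + 139\right) - 24643 = \left(\frac{1}{2} \cdot \frac{1}{185} \cdot 554 + 139\right) - 24643 = \left(\frac{277}{185} + 139\right) - 24643 = \frac{25992}{185} - 24643 = - \frac{4532963}{185}$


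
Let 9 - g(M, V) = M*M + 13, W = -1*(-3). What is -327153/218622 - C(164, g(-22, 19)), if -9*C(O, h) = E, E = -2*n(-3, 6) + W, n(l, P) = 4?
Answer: -1345829/655866 ≈ -2.0520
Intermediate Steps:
W = 3
E = -5 (E = -2*4 + 3 = -8 + 3 = -5)
g(M, V) = -4 - M**2 (g(M, V) = 9 - (M*M + 13) = 9 - (M**2 + 13) = 9 - (13 + M**2) = 9 + (-13 - M**2) = -4 - M**2)
C(O, h) = 5/9 (C(O, h) = -1/9*(-5) = 5/9)
-327153/218622 - C(164, g(-22, 19)) = -327153/218622 - 1*5/9 = -327153*1/218622 - 5/9 = -109051/72874 - 5/9 = -1345829/655866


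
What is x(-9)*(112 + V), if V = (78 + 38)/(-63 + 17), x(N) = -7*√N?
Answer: -52878*I/23 ≈ -2299.0*I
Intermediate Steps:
V = -58/23 (V = 116/(-46) = 116*(-1/46) = -58/23 ≈ -2.5217)
x(-9)*(112 + V) = (-21*I)*(112 - 58/23) = -21*I*(2518/23) = -52878*I/23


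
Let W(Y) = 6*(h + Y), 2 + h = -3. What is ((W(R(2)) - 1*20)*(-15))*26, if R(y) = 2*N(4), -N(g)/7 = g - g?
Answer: 19500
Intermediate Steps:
h = -5 (h = -2 - 3 = -5)
N(g) = 0 (N(g) = -7*(g - g) = -7*0 = 0)
R(y) = 0 (R(y) = 2*0 = 0)
W(Y) = -30 + 6*Y (W(Y) = 6*(-5 + Y) = -30 + 6*Y)
((W(R(2)) - 1*20)*(-15))*26 = (((-30 + 6*0) - 1*20)*(-15))*26 = (((-30 + 0) - 20)*(-15))*26 = ((-30 - 20)*(-15))*26 = -50*(-15)*26 = 750*26 = 19500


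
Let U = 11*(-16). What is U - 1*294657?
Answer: -294833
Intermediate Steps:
U = -176
U - 1*294657 = -176 - 1*294657 = -176 - 294657 = -294833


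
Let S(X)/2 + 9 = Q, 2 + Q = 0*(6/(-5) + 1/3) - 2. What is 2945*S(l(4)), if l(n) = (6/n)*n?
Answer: -76570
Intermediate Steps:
l(n) = 6
Q = -4 (Q = -2 + (0*(6/(-5) + 1/3) - 2) = -2 + (0*(6*(-⅕) + 1*(⅓)) - 2) = -2 + (0*(-6/5 + ⅓) - 2) = -2 + (0*(-13/15) - 2) = -2 + (0 - 2) = -2 - 2 = -4)
S(X) = -26 (S(X) = -18 + 2*(-4) = -18 - 8 = -26)
2945*S(l(4)) = 2945*(-26) = -76570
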